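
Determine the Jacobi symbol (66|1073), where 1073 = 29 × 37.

Pull out 2: since 1073 ≡ 1 (mod 8), (2/1073) = +1.
Reciprocity: 33 ≡ 1 and 1073 ≡ 1 (mod 4), so (33/1073) = +(1073/33).
Reduce top mod 33: now compute (17/33).
Reciprocity: 17 ≡ 1 and 33 ≡ 1 (mod 4), so (17/33) = +(33/17).
Reduce top mod 17: now compute (16/17).
Pull out 2^4: since 17 ≡ 1 (mod 8), (2/17) = +1, so (2/17)^4 = +1.
Reached (1/17) = 1. Collecting the sign flips along the way, the symbol is +1.

1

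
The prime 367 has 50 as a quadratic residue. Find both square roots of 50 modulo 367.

28, 339

Since 367 ≡ 3 (mod 4), a square root of 50 is 50^((367+1)/4) = 50^92 mod 367.
Repeated squaring: 50^2≡298, 50^4≡357, 50^8≡100, 50^16≡91, 50^32≡207, 50^64≡277 (mod 367).
50^92 = 50^(64+16+8+4) ≡ 28 (mod 367).
Check: 28² = 784 ≡ 50 (mod 367). The two roots are 28 and 339.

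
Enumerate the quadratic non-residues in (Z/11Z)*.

2 6 7 8 10

Square k = 1,…,5 (k and 11−k give the same square):
1²=1, 2²=4, 3²=9, 4²≡5, 5²≡3 (mod 11).
The residues are {1, 3, 4, 5, 9}; the non-residues are the remaining 5 nonzero classes.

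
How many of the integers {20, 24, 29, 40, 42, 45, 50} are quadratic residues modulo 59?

3

(20/59) = +1 → QR.
(24/59) = -1 → non-residue.
(29/59) = +1 → QR.
(40/59) = -1 → non-residue.
(42/59) = -1 → non-residue.
(45/59) = +1 → QR.
(50/59) = -1 → non-residue.
Total quadratic residues among the 7: 3.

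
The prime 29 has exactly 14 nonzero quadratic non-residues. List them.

2,3,8,10,11,12,14,15,17,18,19,21,26,27

Square k = 1,…,14 (k and 29−k give the same square):
1²=1, 2²=4, 3²=9, 4²=16, 5²=25, 6²≡7, 7²≡20, 8²≡6, 9²≡23, 10²≡13, 11²≡5, 12²≡28, 13²≡24, 14²≡22 (mod 29).
The residues are {1, 4, 5, 6, 7, 9, 13, 16, 20, 22, 23, 24, 25, 28}; the non-residues are the remaining 14 nonzero classes.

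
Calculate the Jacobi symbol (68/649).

Pull out 2^2: since 649 ≡ 1 (mod 8), (2/649) = +1, so (2/649)^2 = +1.
Reciprocity: 17 ≡ 1 and 649 ≡ 1 (mod 4), so (17/649) = +(649/17).
Reduce top mod 17: now compute (3/17).
Reciprocity: 3 ≡ 3 and 17 ≡ 1 (mod 4), so (3/17) = +(17/3).
Reduce top mod 3: now compute (2/3).
Pull out 2: since 3 ≡ 3 (mod 8), (2/3) = -1.
Reached (1/3) = 1. Collecting the sign flips along the way, the symbol is -1.

-1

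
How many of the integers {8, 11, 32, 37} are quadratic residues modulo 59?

0

(8/59) = -1 → non-residue.
(11/59) = -1 → non-residue.
(32/59) = -1 → non-residue.
(37/59) = -1 → non-residue.
Total quadratic residues among the 4: 0.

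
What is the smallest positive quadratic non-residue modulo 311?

(2/311) = +1, so 2 is a residue.
(3/311) = +1, so 3 is a residue.
(4/311) = +1, so 4 is a residue.
(5/311) = +1, so 5 is a residue.
(6/311) = +1, so 6 is a residue.
(7/311) = +1, so 7 is a residue.
(8/311) = +1, so 8 is a residue.
(9/311) = +1, so 9 is a residue.
(10/311) = +1, so 10 is a residue.
(11/311) = −1, so 11 is the smallest positive non-residue mod 311.

11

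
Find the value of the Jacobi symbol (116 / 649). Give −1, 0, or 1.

Pull out 2^2: since 649 ≡ 1 (mod 8), (2/649) = +1, so (2/649)^2 = +1.
Reciprocity: 29 ≡ 1 and 649 ≡ 1 (mod 4), so (29/649) = +(649/29).
Reduce top mod 29: now compute (11/29).
Reciprocity: 11 ≡ 3 and 29 ≡ 1 (mod 4), so (11/29) = +(29/11).
Reduce top mod 11: now compute (7/11).
Reciprocity: 7 ≡ 3 and 11 ≡ 3 (mod 4), so (7/11) = −(11/7).
Reduce top mod 7: now compute (4/7).
Pull out 2^2: since 7 ≡ 7 (mod 8), (2/7) = +1, so (2/7)^2 = +1.
Reached (1/7) = 1. Collecting the sign flips along the way, the symbol is -1.

-1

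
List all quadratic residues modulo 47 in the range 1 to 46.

Square k = 1,…,23 (k and 47−k give the same square):
1²=1, 2²=4, 3²=9, 4²=16, 5²=25, 6²=36, 7²≡2, 8²≡17, 9²≡34, 10²≡6, 11²≡27, 12²≡3, 13²≡28, 14²≡8, 15²≡37, 16²≡21, 17²≡7, 18²≡42, 19²≡32, 20²≡24, 21²≡18, 22²≡14, 23²≡12 (mod 47).
So the quadratic residues mod 47 are {1, 2, 3, 4, 6, 7, 8, 9, 12, 14, 16, 17, 18, 21, 24, 25, 27, 28, 32, 34, 36, 37, 42}.

1,2,3,4,6,7,8,9,12,14,16,17,18,21,24,25,27,28,32,34,36,37,42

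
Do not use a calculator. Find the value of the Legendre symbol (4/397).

Pull out 2^2: since 397 ≡ 5 (mod 8), (2/397) = -1, so (2/397)^2 = +1.
Reached (1/397) = 1. Collecting the sign flips along the way, the symbol is +1.

1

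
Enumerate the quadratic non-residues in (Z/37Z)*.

2 5 6 8 13 14 15 17 18 19 20 22 23 24 29 31 32 35

Square k = 1,…,18 (k and 37−k give the same square):
1²=1, 2²=4, 3²=9, 4²=16, 5²=25, 6²=36, 7²≡12, 8²≡27, 9²≡7, 10²≡26, 11²≡10, 12²≡33, 13²≡21, 14²≡11, 15²≡3, 16²≡34, 17²≡30, 18²≡28 (mod 37).
The residues are {1, 3, 4, 7, 9, 10, 11, 12, 16, 21, 25, 26, 27, 28, 30, 33, 34, 36}; the non-residues are the remaining 18 nonzero classes.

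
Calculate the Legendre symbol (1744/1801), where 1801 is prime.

Pull out 2^4: since 1801 ≡ 1 (mod 8), (2/1801) = +1, so (2/1801)^4 = +1.
Reciprocity: 109 ≡ 1 and 1801 ≡ 1 (mod 4), so (109/1801) = +(1801/109).
Reduce top mod 109: now compute (57/109).
Reciprocity: 57 ≡ 1 and 109 ≡ 1 (mod 4), so (57/109) = +(109/57).
Reduce top mod 57: now compute (52/57).
Pull out 2^2: since 57 ≡ 1 (mod 8), (2/57) = +1, so (2/57)^2 = +1.
Reciprocity: 13 ≡ 1 and 57 ≡ 1 (mod 4), so (13/57) = +(57/13).
Reduce top mod 13: now compute (5/13).
Reciprocity: 5 ≡ 1 and 13 ≡ 1 (mod 4), so (5/13) = +(13/5).
Reduce top mod 5: now compute (3/5).
Reciprocity: 3 ≡ 3 and 5 ≡ 1 (mod 4), so (3/5) = +(5/3).
Reduce top mod 3: now compute (2/3).
Pull out 2: since 3 ≡ 3 (mod 8), (2/3) = -1.
Reached (1/3) = 1. Collecting the sign flips along the way, the symbol is -1.

-1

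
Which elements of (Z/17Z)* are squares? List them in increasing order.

Square k = 1,…,8 (k and 17−k give the same square):
1²=1, 2²=4, 3²=9, 4²=16, 5²≡8, 6²≡2, 7²≡15, 8²≡13 (mod 17).
So the quadratic residues mod 17 are {1, 2, 4, 8, 9, 13, 15, 16}.

1 2 4 8 9 13 15 16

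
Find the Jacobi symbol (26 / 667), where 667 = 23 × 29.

Pull out 2: since 667 ≡ 3 (mod 8), (2/667) = -1.
Reciprocity: 13 ≡ 1 and 667 ≡ 3 (mod 4), so (13/667) = +(667/13).
Reduce top mod 13: now compute (4/13).
Pull out 2^2: since 13 ≡ 5 (mod 8), (2/13) = -1, so (2/13)^2 = +1.
Reached (1/13) = 1. Collecting the sign flips along the way, the symbol is -1.

-1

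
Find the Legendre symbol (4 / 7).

Pull out 2^2: since 7 ≡ 7 (mod 8), (2/7) = +1, so (2/7)^2 = +1.
Reached (1/7) = 1. Collecting the sign flips along the way, the symbol is +1.

1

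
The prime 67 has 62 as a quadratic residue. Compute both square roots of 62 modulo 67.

Since 67 ≡ 3 (mod 4), a square root of 62 is 62^((67+1)/4) = 62^17 mod 67.
Repeated squaring: 62^2≡25, 62^4≡22, 62^8≡15, 62^16≡24 (mod 67).
62^17 = 62^(16+1) ≡ 14 (mod 67).
Check: 14² = 196 ≡ 62 (mod 67). The two roots are 14 and 53.

14, 53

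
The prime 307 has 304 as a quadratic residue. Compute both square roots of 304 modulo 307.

35, 272

Since 307 ≡ 3 (mod 4), a square root of 304 is 304^((307+1)/4) = 304^77 mod 307.
Repeated squaring: 304^2≡9, 304^4≡81, 304^8≡114, 304^16≡102, 304^32≡273, 304^64≡235 (mod 307).
304^77 = 304^(64+8+4+1) ≡ 272 (mod 307).
Check: 272² = 73984 ≡ 304 (mod 307). The two roots are 35 and 272.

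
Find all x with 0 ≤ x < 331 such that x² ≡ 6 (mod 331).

91, 240

Since 331 ≡ 3 (mod 4), a square root of 6 is 6^((331+1)/4) = 6^83 mod 331.
Repeated squaring: 6^2≡36, 6^4≡303, 6^8≡122, 6^16≡320, 6^32≡121, 6^64≡77 (mod 331).
6^83 = 6^(64+16+2+1) ≡ 91 (mod 331).
Check: 91² = 8281 ≡ 6 (mod 331). The two roots are 91 and 240.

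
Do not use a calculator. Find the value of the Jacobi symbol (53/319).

Reciprocity: 53 ≡ 1 and 319 ≡ 3 (mod 4), so (53/319) = +(319/53).
Reduce top mod 53: now compute (1/53).
Reached (1/53) = 1. Collecting the sign flips along the way, the symbol is +1.

1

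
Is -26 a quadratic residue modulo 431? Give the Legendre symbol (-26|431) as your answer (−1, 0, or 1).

1

First reduce: -26 ≡ 405 (mod 431).
Reciprocity: 405 ≡ 1 and 431 ≡ 3 (mod 4), so (405/431) = +(431/405).
Reduce top mod 405: now compute (26/405).
Pull out 2: since 405 ≡ 5 (mod 8), (2/405) = -1.
Reciprocity: 13 ≡ 1 and 405 ≡ 1 (mod 4), so (13/405) = +(405/13).
Reduce top mod 13: now compute (2/13).
Pull out 2: since 13 ≡ 5 (mod 8), (2/13) = -1.
Reached (1/13) = 1. Collecting the sign flips along the way, the symbol is +1.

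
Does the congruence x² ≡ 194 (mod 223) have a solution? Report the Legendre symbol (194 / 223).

Pull out 2: since 223 ≡ 7 (mod 8), (2/223) = +1.
Reciprocity: 97 ≡ 1 and 223 ≡ 3 (mod 4), so (97/223) = +(223/97).
Reduce top mod 97: now compute (29/97).
Reciprocity: 29 ≡ 1 and 97 ≡ 1 (mod 4), so (29/97) = +(97/29).
Reduce top mod 29: now compute (10/29).
Pull out 2: since 29 ≡ 5 (mod 8), (2/29) = -1.
Reciprocity: 5 ≡ 1 and 29 ≡ 1 (mod 4), so (5/29) = +(29/5).
Reduce top mod 5: now compute (4/5).
Pull out 2^2: since 5 ≡ 5 (mod 8), (2/5) = -1, so (2/5)^2 = +1.
Reached (1/5) = 1. Collecting the sign flips along the way, the symbol is -1.

-1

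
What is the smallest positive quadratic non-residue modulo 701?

2

(2/701) = −1, so 2 is the smallest positive non-residue mod 701.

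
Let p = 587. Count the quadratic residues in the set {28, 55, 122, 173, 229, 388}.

4

(28/587) = +1 → QR.
(55/587) = +1 → QR.
(122/587) = +1 → QR.
(173/587) = -1 → non-residue.
(229/587) = +1 → QR.
(388/587) = -1 → non-residue.
Total quadratic residues among the 6: 4.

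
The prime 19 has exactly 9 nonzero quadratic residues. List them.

Square k = 1,…,9 (k and 19−k give the same square):
1²=1, 2²=4, 3²=9, 4²=16, 5²≡6, 6²≡17, 7²≡11, 8²≡7, 9²≡5 (mod 19).
So the quadratic residues mod 19 are {1, 4, 5, 6, 7, 9, 11, 16, 17}.

1, 4, 5, 6, 7, 9, 11, 16, 17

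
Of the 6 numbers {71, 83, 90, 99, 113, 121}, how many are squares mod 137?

(71/137) = -1 → non-residue.
(83/137) = -1 → non-residue.
(90/137) = -1 → non-residue.
(99/137) = +1 → QR.
(113/137) = -1 → non-residue.
(121/137) = +1 → QR.
Total quadratic residues among the 6: 2.

2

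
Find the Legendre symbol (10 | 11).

-1

Pull out 2: since 11 ≡ 3 (mod 8), (2/11) = -1.
Reciprocity: 5 ≡ 1 and 11 ≡ 3 (mod 4), so (5/11) = +(11/5).
Reduce top mod 5: now compute (1/5).
Reached (1/5) = 1. Collecting the sign flips along the way, the symbol is -1.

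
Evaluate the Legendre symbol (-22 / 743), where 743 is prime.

First reduce: -22 ≡ 721 (mod 743).
Reciprocity: 721 ≡ 1 and 743 ≡ 3 (mod 4), so (721/743) = +(743/721).
Reduce top mod 721: now compute (22/721).
Pull out 2: since 721 ≡ 1 (mod 8), (2/721) = +1.
Reciprocity: 11 ≡ 3 and 721 ≡ 1 (mod 4), so (11/721) = +(721/11).
Reduce top mod 11: now compute (6/11).
Pull out 2: since 11 ≡ 3 (mod 8), (2/11) = -1.
Reciprocity: 3 ≡ 3 and 11 ≡ 3 (mod 4), so (3/11) = −(11/3).
Reduce top mod 3: now compute (2/3).
Pull out 2: since 3 ≡ 3 (mod 8), (2/3) = -1.
Reached (1/3) = 1. Collecting the sign flips along the way, the symbol is -1.

-1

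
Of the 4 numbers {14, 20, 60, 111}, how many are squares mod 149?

1

(14/149) = -1 → non-residue.
(20/149) = +1 → QR.
(60/149) = -1 → non-residue.
(111/149) = -1 → non-residue.
Total quadratic residues among the 4: 1.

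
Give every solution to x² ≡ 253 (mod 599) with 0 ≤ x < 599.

273, 326

Since 599 ≡ 3 (mod 4), a square root of 253 is 253^((599+1)/4) = 253^150 mod 599.
Repeated squaring: 253^2≡515, 253^4≡467, 253^8≡53, 253^16≡413, 253^32≡453, 253^64≡351, 253^128≡406 (mod 599).
253^150 = 253^(128+16+4+2) ≡ 326 (mod 599).
Check: 326² = 106276 ≡ 253 (mod 599). The two roots are 273 and 326.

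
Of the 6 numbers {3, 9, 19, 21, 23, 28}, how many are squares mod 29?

(3/29) = -1 → non-residue.
(9/29) = +1 → QR.
(19/29) = -1 → non-residue.
(21/29) = -1 → non-residue.
(23/29) = +1 → QR.
(28/29) = +1 → QR.
Total quadratic residues among the 6: 3.

3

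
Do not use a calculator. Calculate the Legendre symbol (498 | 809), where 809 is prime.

1

Pull out 2: since 809 ≡ 1 (mod 8), (2/809) = +1.
Reciprocity: 249 ≡ 1 and 809 ≡ 1 (mod 4), so (249/809) = +(809/249).
Reduce top mod 249: now compute (62/249).
Pull out 2: since 249 ≡ 1 (mod 8), (2/249) = +1.
Reciprocity: 31 ≡ 3 and 249 ≡ 1 (mod 4), so (31/249) = +(249/31).
Reduce top mod 31: now compute (1/31).
Reached (1/31) = 1. Collecting the sign flips along the way, the symbol is +1.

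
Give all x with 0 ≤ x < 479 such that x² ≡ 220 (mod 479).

157, 322

Since 479 ≡ 3 (mod 4), a square root of 220 is 220^((479+1)/4) = 220^120 mod 479.
Repeated squaring: 220^2≡21, 220^4≡441, 220^8≡7, 220^16≡49, 220^32≡6, 220^64≡36 (mod 479).
220^120 = 220^(64+32+16+8) ≡ 322 (mod 479).
Check: 322² = 103684 ≡ 220 (mod 479). The two roots are 157 and 322.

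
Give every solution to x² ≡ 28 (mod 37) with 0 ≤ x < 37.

37 ≡ 1 (mod 4), so we find a root by search.
Trying successive values, 18² = 324 ≡ 28 (mod 37). The other root is 37 − 18 = 19.

18, 19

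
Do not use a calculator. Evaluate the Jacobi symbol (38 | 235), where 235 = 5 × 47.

Pull out 2: since 235 ≡ 3 (mod 8), (2/235) = -1.
Reciprocity: 19 ≡ 3 and 235 ≡ 3 (mod 4), so (19/235) = −(235/19).
Reduce top mod 19: now compute (7/19).
Reciprocity: 7 ≡ 3 and 19 ≡ 3 (mod 4), so (7/19) = −(19/7).
Reduce top mod 7: now compute (5/7).
Reciprocity: 5 ≡ 1 and 7 ≡ 3 (mod 4), so (5/7) = +(7/5).
Reduce top mod 5: now compute (2/5).
Pull out 2: since 5 ≡ 5 (mod 8), (2/5) = -1.
Reached (1/5) = 1. Collecting the sign flips along the way, the symbol is +1.

1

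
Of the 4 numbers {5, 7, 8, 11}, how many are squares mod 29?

2

(5/29) = +1 → QR.
(7/29) = +1 → QR.
(8/29) = -1 → non-residue.
(11/29) = -1 → non-residue.
Total quadratic residues among the 4: 2.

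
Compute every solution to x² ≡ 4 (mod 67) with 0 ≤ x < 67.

Since 67 ≡ 3 (mod 4), a square root of 4 is 4^((67+1)/4) = 4^17 mod 67.
Repeated squaring: 4^2≡16, 4^4≡55, 4^8≡10, 4^16≡33 (mod 67).
4^17 = 4^(16+1) ≡ 65 (mod 67).
Check: 65² = 4225 ≡ 4 (mod 67). The two roots are 2 and 65.

2, 65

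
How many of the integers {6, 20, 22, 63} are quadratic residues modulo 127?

(6/127) = -1 → non-residue.
(20/127) = -1 → non-residue.
(22/127) = +1 → QR.
(63/127) = -1 → non-residue.
Total quadratic residues among the 4: 1.

1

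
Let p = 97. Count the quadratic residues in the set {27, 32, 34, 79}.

(27/97) = +1 → QR.
(32/97) = +1 → QR.
(34/97) = -1 → non-residue.
(79/97) = +1 → QR.
Total quadratic residues among the 4: 3.

3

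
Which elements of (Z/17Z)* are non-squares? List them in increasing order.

Square k = 1,…,8 (k and 17−k give the same square):
1²=1, 2²=4, 3²=9, 4²=16, 5²≡8, 6²≡2, 7²≡15, 8²≡13 (mod 17).
The residues are {1, 2, 4, 8, 9, 13, 15, 16}; the non-residues are the remaining 8 nonzero classes.

3 5 6 7 10 11 12 14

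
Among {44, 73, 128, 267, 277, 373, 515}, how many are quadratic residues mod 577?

(44/577) = +1 → QR.
(73/577) = -1 → non-residue.
(128/577) = +1 → QR.
(267/577) = -1 → non-residue.
(277/577) = +1 → QR.
(373/577) = +1 → QR.
(515/577) = +1 → QR.
Total quadratic residues among the 7: 5.

5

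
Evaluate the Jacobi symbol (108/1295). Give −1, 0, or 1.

Pull out 2^2: since 1295 ≡ 7 (mod 8), (2/1295) = +1, so (2/1295)^2 = +1.
Reciprocity: 27 ≡ 3 and 1295 ≡ 3 (mod 4), so (27/1295) = −(1295/27).
Reduce top mod 27: now compute (26/27).
Pull out 2: since 27 ≡ 3 (mod 8), (2/27) = -1.
Reciprocity: 13 ≡ 1 and 27 ≡ 3 (mod 4), so (13/27) = +(27/13).
Reduce top mod 13: now compute (1/13).
Reached (1/13) = 1. Collecting the sign flips along the way, the symbol is +1.

1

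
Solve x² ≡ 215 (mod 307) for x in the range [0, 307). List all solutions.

Since 307 ≡ 3 (mod 4), a square root of 215 is 215^((307+1)/4) = 215^77 mod 307.
Repeated squaring: 215^2≡175, 215^4≡232, 215^8≡99, 215^16≡284, 215^32≡222, 215^64≡164 (mod 307).
215^77 = 215^(64+8+4+1) ≡ 109 (mod 307).
Check: 109² = 11881 ≡ 215 (mod 307). The two roots are 109 and 198.

109, 198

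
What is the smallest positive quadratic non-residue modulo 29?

(2/29) = −1, so 2 is the smallest positive non-residue mod 29.

2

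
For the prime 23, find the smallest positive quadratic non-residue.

5

(2/23) = +1, so 2 is a residue.
(3/23) = +1, so 3 is a residue.
(4/23) = +1, so 4 is a residue.
(5/23) = −1, so 5 is the smallest positive non-residue mod 23.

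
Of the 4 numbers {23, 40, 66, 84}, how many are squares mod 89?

(23/89) = -1 → non-residue.
(40/89) = +1 → QR.
(66/89) = -1 → non-residue.
(84/89) = +1 → QR.
Total quadratic residues among the 4: 2.

2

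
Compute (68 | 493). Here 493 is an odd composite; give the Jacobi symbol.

Pull out 2^2: since 493 ≡ 5 (mod 8), (2/493) = -1, so (2/493)^2 = +1.
Reciprocity: 17 ≡ 1 and 493 ≡ 1 (mod 4), so (17/493) = +(493/17).
Reduce top mod 17: now compute (0/17).
Top reduces to 0: gcd > 1, so the symbol is 0.

0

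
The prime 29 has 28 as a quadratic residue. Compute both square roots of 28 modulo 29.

12, 17

29 ≡ 1 (mod 4), so we find a root by search.
Trying successive values, 12² = 144 ≡ 28 (mod 29). The other root is 29 − 12 = 17.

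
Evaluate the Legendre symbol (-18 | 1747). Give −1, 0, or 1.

First reduce: -18 ≡ 1729 (mod 1747).
Reciprocity: 1729 ≡ 1 and 1747 ≡ 3 (mod 4), so (1729/1747) = +(1747/1729).
Reduce top mod 1729: now compute (18/1729).
Pull out 2: since 1729 ≡ 1 (mod 8), (2/1729) = +1.
Reciprocity: 9 ≡ 1 and 1729 ≡ 1 (mod 4), so (9/1729) = +(1729/9).
Reduce top mod 9: now compute (1/9).
Reached (1/9) = 1. Collecting the sign flips along the way, the symbol is +1.

1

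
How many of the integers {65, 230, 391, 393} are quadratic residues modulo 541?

0

(65/541) = -1 → non-residue.
(230/541) = -1 → non-residue.
(391/541) = -1 → non-residue.
(393/541) = -1 → non-residue.
Total quadratic residues among the 4: 0.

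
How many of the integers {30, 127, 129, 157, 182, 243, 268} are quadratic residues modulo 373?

2

(30/373) = +1 → QR.
(127/373) = -1 → non-residue.
(129/373) = -1 → non-residue.
(157/373) = -1 → non-residue.
(182/373) = -1 → non-residue.
(243/373) = +1 → QR.
(268/373) = -1 → non-residue.
Total quadratic residues among the 7: 2.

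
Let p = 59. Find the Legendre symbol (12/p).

Pull out 2^2: since 59 ≡ 3 (mod 8), (2/59) = -1, so (2/59)^2 = +1.
Reciprocity: 3 ≡ 3 and 59 ≡ 3 (mod 4), so (3/59) = −(59/3).
Reduce top mod 3: now compute (2/3).
Pull out 2: since 3 ≡ 3 (mod 8), (2/3) = -1.
Reached (1/3) = 1. Collecting the sign flips along the way, the symbol is +1.

1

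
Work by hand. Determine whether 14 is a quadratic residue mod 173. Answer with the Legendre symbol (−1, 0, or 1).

Pull out 2: since 173 ≡ 5 (mod 8), (2/173) = -1.
Reciprocity: 7 ≡ 3 and 173 ≡ 1 (mod 4), so (7/173) = +(173/7).
Reduce top mod 7: now compute (5/7).
Reciprocity: 5 ≡ 1 and 7 ≡ 3 (mod 4), so (5/7) = +(7/5).
Reduce top mod 5: now compute (2/5).
Pull out 2: since 5 ≡ 5 (mod 8), (2/5) = -1.
Reached (1/5) = 1. Collecting the sign flips along the way, the symbol is +1.

1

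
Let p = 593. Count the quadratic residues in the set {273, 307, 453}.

(273/593) = -1 → non-residue.
(307/593) = +1 → QR.
(453/593) = +1 → QR.
Total quadratic residues among the 3: 2.

2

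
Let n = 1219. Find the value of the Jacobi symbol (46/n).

Pull out 2: since 1219 ≡ 3 (mod 8), (2/1219) = -1.
Reciprocity: 23 ≡ 3 and 1219 ≡ 3 (mod 4), so (23/1219) = −(1219/23).
Reduce top mod 23: now compute (0/23).
Top reduces to 0: gcd > 1, so the symbol is 0.

0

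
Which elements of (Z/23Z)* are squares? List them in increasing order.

Square k = 1,…,11 (k and 23−k give the same square):
1²=1, 2²=4, 3²=9, 4²=16, 5²≡2, 6²≡13, 7²≡3, 8²≡18, 9²≡12, 10²≡8, 11²≡6 (mod 23).
So the quadratic residues mod 23 are {1, 2, 3, 4, 6, 8, 9, 12, 13, 16, 18}.

1,2,3,4,6,8,9,12,13,16,18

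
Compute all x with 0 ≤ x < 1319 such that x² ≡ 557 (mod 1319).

Since 1319 ≡ 3 (mod 4), a square root of 557 is 557^((1319+1)/4) = 557^330 mod 1319.
Repeated squaring: 557^2≡284, 557^4≡197, 557^8≡558, 557^16≡80, 557^32≡1124, 557^64≡1093, 557^128≡954, 557^256≡6 (mod 1319).
557^330 = 557^(256+64+8+2) ≡ 810 (mod 1319).
Check: 810² = 656100 ≡ 557 (mod 1319). The two roots are 509 and 810.

509, 810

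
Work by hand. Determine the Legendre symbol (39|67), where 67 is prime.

Reciprocity: 39 ≡ 3 and 67 ≡ 3 (mod 4), so (39/67) = −(67/39).
Reduce top mod 39: now compute (28/39).
Pull out 2^2: since 39 ≡ 7 (mod 8), (2/39) = +1, so (2/39)^2 = +1.
Reciprocity: 7 ≡ 3 and 39 ≡ 3 (mod 4), so (7/39) = −(39/7).
Reduce top mod 7: now compute (4/7).
Pull out 2^2: since 7 ≡ 7 (mod 8), (2/7) = +1, so (2/7)^2 = +1.
Reached (1/7) = 1. Collecting the sign flips along the way, the symbol is +1.

1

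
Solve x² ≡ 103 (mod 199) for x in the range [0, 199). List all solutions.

Since 199 ≡ 3 (mod 4), a square root of 103 is 103^((199+1)/4) = 103^50 mod 199.
Repeated squaring: 103^2≡62, 103^4≡63, 103^8≡188, 103^16≡121, 103^32≡114 (mod 199).
103^50 = 103^(32+16+2) ≡ 125 (mod 199).
Check: 125² = 15625 ≡ 103 (mod 199). The two roots are 74 and 125.

74, 125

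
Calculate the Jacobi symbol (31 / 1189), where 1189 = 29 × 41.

Reciprocity: 31 ≡ 3 and 1189 ≡ 1 (mod 4), so (31/1189) = +(1189/31).
Reduce top mod 31: now compute (11/31).
Reciprocity: 11 ≡ 3 and 31 ≡ 3 (mod 4), so (11/31) = −(31/11).
Reduce top mod 11: now compute (9/11).
Reciprocity: 9 ≡ 1 and 11 ≡ 3 (mod 4), so (9/11) = +(11/9).
Reduce top mod 9: now compute (2/9).
Pull out 2: since 9 ≡ 1 (mod 8), (2/9) = +1.
Reached (1/9) = 1. Collecting the sign flips along the way, the symbol is -1.

-1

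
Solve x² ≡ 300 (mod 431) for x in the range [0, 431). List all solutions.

71, 360

Since 431 ≡ 3 (mod 4), a square root of 300 is 300^((431+1)/4) = 300^108 mod 431.
Repeated squaring: 300^2≡352, 300^4≡207, 300^8≡180, 300^16≡75, 300^32≡22, 300^64≡53 (mod 431).
300^108 = 300^(64+32+8+4) ≡ 360 (mod 431).
Check: 360² = 129600 ≡ 300 (mod 431). The two roots are 71 and 360.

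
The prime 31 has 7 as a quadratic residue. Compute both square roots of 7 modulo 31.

10, 21

Since 31 ≡ 3 (mod 4), a square root of 7 is 7^((31+1)/4) = 7^8 mod 31.
Repeated squaring: 7^2≡18, 7^4≡14, 7^8≡10 (mod 31).
7^8 = 7^(8) ≡ 10 (mod 31).
Check: 10² = 100 ≡ 7 (mod 31). The two roots are 10 and 21.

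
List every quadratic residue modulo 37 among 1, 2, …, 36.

1,3,4,7,9,10,11,12,16,21,25,26,27,28,30,33,34,36

Square k = 1,…,18 (k and 37−k give the same square):
1²=1, 2²=4, 3²=9, 4²=16, 5²=25, 6²=36, 7²≡12, 8²≡27, 9²≡7, 10²≡26, 11²≡10, 12²≡33, 13²≡21, 14²≡11, 15²≡3, 16²≡34, 17²≡30, 18²≡28 (mod 37).
So the quadratic residues mod 37 are {1, 3, 4, 7, 9, 10, 11, 12, 16, 21, 25, 26, 27, 28, 30, 33, 34, 36}.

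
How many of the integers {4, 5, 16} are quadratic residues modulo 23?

(4/23) = +1 → QR.
(5/23) = -1 → non-residue.
(16/23) = +1 → QR.
Total quadratic residues among the 3: 2.

2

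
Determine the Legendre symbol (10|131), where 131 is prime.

-1

Euler's criterion: (10/131) ≡ 10^65 (mod 131).
10^2 ≡ 100 (mod 131)
10^4 ≡ 44 (mod 131)
10^8 ≡ 102 (mod 131)
10^16 ≡ 55 (mod 131)
10^32 ≡ 12 (mod 131)
10^64 ≡ 13 (mod 131)
10^65 = 10^(64+1) ≡ 130 (mod 131).
Result is 130 ≡ −1, so (10/131) = −1.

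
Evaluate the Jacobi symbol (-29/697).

1

First reduce: -29 ≡ 668 (mod 697).
Pull out 2^2: since 697 ≡ 1 (mod 8), (2/697) = +1, so (2/697)^2 = +1.
Reciprocity: 167 ≡ 3 and 697 ≡ 1 (mod 4), so (167/697) = +(697/167).
Reduce top mod 167: now compute (29/167).
Reciprocity: 29 ≡ 1 and 167 ≡ 3 (mod 4), so (29/167) = +(167/29).
Reduce top mod 29: now compute (22/29).
Pull out 2: since 29 ≡ 5 (mod 8), (2/29) = -1.
Reciprocity: 11 ≡ 3 and 29 ≡ 1 (mod 4), so (11/29) = +(29/11).
Reduce top mod 11: now compute (7/11).
Reciprocity: 7 ≡ 3 and 11 ≡ 3 (mod 4), so (7/11) = −(11/7).
Reduce top mod 7: now compute (4/7).
Pull out 2^2: since 7 ≡ 7 (mod 8), (2/7) = +1, so (2/7)^2 = +1.
Reached (1/7) = 1. Collecting the sign flips along the way, the symbol is +1.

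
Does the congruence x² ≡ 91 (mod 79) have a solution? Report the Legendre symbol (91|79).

-1

Euler's criterion: (91/79) ≡ 12^39 (mod 79).
12^2 ≡ 65 (mod 79)
12^4 ≡ 38 (mod 79)
12^8 ≡ 22 (mod 79)
12^16 ≡ 10 (mod 79)
12^32 ≡ 21 (mod 79)
12^39 = 12^(32+4+2+1) ≡ 78 (mod 79).
Result is 78 ≡ −1, so (91/79) = −1.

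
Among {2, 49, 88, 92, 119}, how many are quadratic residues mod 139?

(2/139) = -1 → non-residue.
(49/139) = +1 → QR.
(88/139) = -1 → non-residue.
(92/139) = -1 → non-residue.
(119/139) = -1 → non-residue.
Total quadratic residues among the 5: 1.

1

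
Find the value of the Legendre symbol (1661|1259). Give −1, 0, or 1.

-1

First reduce: 1661 ≡ 402 (mod 1259).
Pull out 2: since 1259 ≡ 3 (mod 8), (2/1259) = -1.
Reciprocity: 201 ≡ 1 and 1259 ≡ 3 (mod 4), so (201/1259) = +(1259/201).
Reduce top mod 201: now compute (53/201).
Reciprocity: 53 ≡ 1 and 201 ≡ 1 (mod 4), so (53/201) = +(201/53).
Reduce top mod 53: now compute (42/53).
Pull out 2: since 53 ≡ 5 (mod 8), (2/53) = -1.
Reciprocity: 21 ≡ 1 and 53 ≡ 1 (mod 4), so (21/53) = +(53/21).
Reduce top mod 21: now compute (11/21).
Reciprocity: 11 ≡ 3 and 21 ≡ 1 (mod 4), so (11/21) = +(21/11).
Reduce top mod 11: now compute (10/11).
Pull out 2: since 11 ≡ 3 (mod 8), (2/11) = -1.
Reciprocity: 5 ≡ 1 and 11 ≡ 3 (mod 4), so (5/11) = +(11/5).
Reduce top mod 5: now compute (1/5).
Reached (1/5) = 1. Collecting the sign flips along the way, the symbol is -1.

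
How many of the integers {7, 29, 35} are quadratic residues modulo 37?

(7/37) = +1 → QR.
(29/37) = -1 → non-residue.
(35/37) = -1 → non-residue.
Total quadratic residues among the 3: 1.

1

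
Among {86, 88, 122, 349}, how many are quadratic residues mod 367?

1

(86/367) = -1 → non-residue.
(88/367) = -1 → non-residue.
(122/367) = +1 → QR.
(349/367) = -1 → non-residue.
Total quadratic residues among the 4: 1.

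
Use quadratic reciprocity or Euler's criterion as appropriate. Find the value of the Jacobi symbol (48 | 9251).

Pull out 2^4: since 9251 ≡ 3 (mod 8), (2/9251) = -1, so (2/9251)^4 = +1.
Reciprocity: 3 ≡ 3 and 9251 ≡ 3 (mod 4), so (3/9251) = −(9251/3).
Reduce top mod 3: now compute (2/3).
Pull out 2: since 3 ≡ 3 (mod 8), (2/3) = -1.
Reached (1/3) = 1. Collecting the sign flips along the way, the symbol is +1.

1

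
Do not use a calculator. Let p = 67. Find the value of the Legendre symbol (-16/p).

First reduce: -16 ≡ 51 (mod 67).
Reciprocity: 51 ≡ 3 and 67 ≡ 3 (mod 4), so (51/67) = −(67/51).
Reduce top mod 51: now compute (16/51).
Pull out 2^4: since 51 ≡ 3 (mod 8), (2/51) = -1, so (2/51)^4 = +1.
Reached (1/51) = 1. Collecting the sign flips along the way, the symbol is -1.

-1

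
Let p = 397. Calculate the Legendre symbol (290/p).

Euler's criterion: (290/397) ≡ 290^198 (mod 397).
290^2 ≡ 333 (mod 397)
290^4 ≡ 126 (mod 397)
290^8 ≡ 393 (mod 397)
290^16 ≡ 16 (mod 397)
290^32 ≡ 256 (mod 397)
290^64 ≡ 31 (mod 397)
290^128 ≡ 167 (mod 397)
290^198 = 290^(128+64+4+2) ≡ 1 (mod 397).
Result is 1, so (290/397) = 1.

1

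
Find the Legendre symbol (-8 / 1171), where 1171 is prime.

1

First reduce: -8 ≡ 1163 (mod 1171).
Reciprocity: 1163 ≡ 3 and 1171 ≡ 3 (mod 4), so (1163/1171) = −(1171/1163).
Reduce top mod 1163: now compute (8/1163).
Pull out 2^3: since 1163 ≡ 3 (mod 8), (2/1163) = -1, so (2/1163)^3 = -1.
Reached (1/1163) = 1. Collecting the sign flips along the way, the symbol is +1.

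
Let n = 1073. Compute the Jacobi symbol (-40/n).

First reduce: -40 ≡ 1033 (mod 1073).
Reciprocity: 1033 ≡ 1 and 1073 ≡ 1 (mod 4), so (1033/1073) = +(1073/1033).
Reduce top mod 1033: now compute (40/1033).
Pull out 2^3: since 1033 ≡ 1 (mod 8), (2/1033) = +1, so (2/1033)^3 = +1.
Reciprocity: 5 ≡ 1 and 1033 ≡ 1 (mod 4), so (5/1033) = +(1033/5).
Reduce top mod 5: now compute (3/5).
Reciprocity: 3 ≡ 3 and 5 ≡ 1 (mod 4), so (3/5) = +(5/3).
Reduce top mod 3: now compute (2/3).
Pull out 2: since 3 ≡ 3 (mod 8), (2/3) = -1.
Reached (1/3) = 1. Collecting the sign flips along the way, the symbol is -1.

-1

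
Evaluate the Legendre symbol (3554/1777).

First reduce: 3554 ≡ 0 (mod 1777).
Top reduces to 0: gcd > 1, so the symbol is 0.

0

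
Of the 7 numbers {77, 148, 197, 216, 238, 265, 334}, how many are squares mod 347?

1

(77/347) = -1 → non-residue.
(148/347) = -1 → non-residue.
(197/347) = +1 → QR.
(216/347) = -1 → non-residue.
(238/347) = -1 → non-residue.
(265/347) = -1 → non-residue.
(334/347) = -1 → non-residue.
Total quadratic residues among the 7: 1.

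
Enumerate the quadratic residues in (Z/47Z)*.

1, 2, 3, 4, 6, 7, 8, 9, 12, 14, 16, 17, 18, 21, 24, 25, 27, 28, 32, 34, 36, 37, 42

Square k = 1,…,23 (k and 47−k give the same square):
1²=1, 2²=4, 3²=9, 4²=16, 5²=25, 6²=36, 7²≡2, 8²≡17, 9²≡34, 10²≡6, 11²≡27, 12²≡3, 13²≡28, 14²≡8, 15²≡37, 16²≡21, 17²≡7, 18²≡42, 19²≡32, 20²≡24, 21²≡18, 22²≡14, 23²≡12 (mod 47).
So the quadratic residues mod 47 are {1, 2, 3, 4, 6, 7, 8, 9, 12, 14, 16, 17, 18, 21, 24, 25, 27, 28, 32, 34, 36, 37, 42}.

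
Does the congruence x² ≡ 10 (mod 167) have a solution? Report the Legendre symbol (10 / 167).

Pull out 2: since 167 ≡ 7 (mod 8), (2/167) = +1.
Reciprocity: 5 ≡ 1 and 167 ≡ 3 (mod 4), so (5/167) = +(167/5).
Reduce top mod 5: now compute (2/5).
Pull out 2: since 5 ≡ 5 (mod 8), (2/5) = -1.
Reached (1/5) = 1. Collecting the sign flips along the way, the symbol is -1.

-1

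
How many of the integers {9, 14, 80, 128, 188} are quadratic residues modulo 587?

2

(9/587) = +1 → QR.
(14/587) = -1 → non-residue.
(80/587) = -1 → non-residue.
(128/587) = -1 → non-residue.
(188/587) = +1 → QR.
Total quadratic residues among the 5: 2.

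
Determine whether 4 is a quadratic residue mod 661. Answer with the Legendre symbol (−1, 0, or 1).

Euler's criterion: (4/661) ≡ 4^330 (mod 661).
4^2 ≡ 16 (mod 661)
4^4 ≡ 256 (mod 661)
4^8 ≡ 97 (mod 661)
4^16 ≡ 155 (mod 661)
4^32 ≡ 229 (mod 661)
4^64 ≡ 222 (mod 661)
4^128 ≡ 370 (mod 661)
4^256 ≡ 73 (mod 661)
4^330 = 4^(256+64+8+2) ≡ 1 (mod 661).
Result is 1, so (4/661) = 1.

1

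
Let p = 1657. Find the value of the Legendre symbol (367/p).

Reciprocity: 367 ≡ 3 and 1657 ≡ 1 (mod 4), so (367/1657) = +(1657/367).
Reduce top mod 367: now compute (189/367).
Reciprocity: 189 ≡ 1 and 367 ≡ 3 (mod 4), so (189/367) = +(367/189).
Reduce top mod 189: now compute (178/189).
Pull out 2: since 189 ≡ 5 (mod 8), (2/189) = -1.
Reciprocity: 89 ≡ 1 and 189 ≡ 1 (mod 4), so (89/189) = +(189/89).
Reduce top mod 89: now compute (11/89).
Reciprocity: 11 ≡ 3 and 89 ≡ 1 (mod 4), so (11/89) = +(89/11).
Reduce top mod 11: now compute (1/11).
Reached (1/11) = 1. Collecting the sign flips along the way, the symbol is -1.

-1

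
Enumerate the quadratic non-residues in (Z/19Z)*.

Square k = 1,…,9 (k and 19−k give the same square):
1²=1, 2²=4, 3²=9, 4²=16, 5²≡6, 6²≡17, 7²≡11, 8²≡7, 9²≡5 (mod 19).
The residues are {1, 4, 5, 6, 7, 9, 11, 16, 17}; the non-residues are the remaining 9 nonzero classes.

2 3 8 10 12 13 14 15 18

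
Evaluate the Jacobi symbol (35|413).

Reciprocity: 35 ≡ 3 and 413 ≡ 1 (mod 4), so (35/413) = +(413/35).
Reduce top mod 35: now compute (28/35).
Pull out 2^2: since 35 ≡ 3 (mod 8), (2/35) = -1, so (2/35)^2 = +1.
Reciprocity: 7 ≡ 3 and 35 ≡ 3 (mod 4), so (7/35) = −(35/7).
Reduce top mod 7: now compute (0/7).
Top reduces to 0: gcd > 1, so the symbol is 0.

0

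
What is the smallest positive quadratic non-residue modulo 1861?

(2/1861) = −1, so 2 is the smallest positive non-residue mod 1861.

2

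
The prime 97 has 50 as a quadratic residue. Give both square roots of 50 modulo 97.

27, 70

97 ≡ 1 (mod 4), so we find a root by search.
Trying successive values, 27² = 729 ≡ 50 (mod 97). The other root is 97 − 27 = 70.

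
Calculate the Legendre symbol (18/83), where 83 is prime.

-1

Pull out 2: since 83 ≡ 3 (mod 8), (2/83) = -1.
Reciprocity: 9 ≡ 1 and 83 ≡ 3 (mod 4), so (9/83) = +(83/9).
Reduce top mod 9: now compute (2/9).
Pull out 2: since 9 ≡ 1 (mod 8), (2/9) = +1.
Reached (1/9) = 1. Collecting the sign flips along the way, the symbol is -1.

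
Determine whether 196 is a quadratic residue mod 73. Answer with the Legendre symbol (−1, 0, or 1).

Euler's criterion: (196/73) ≡ 50^36 (mod 73).
50^2 ≡ 18 (mod 73)
50^4 ≡ 32 (mod 73)
50^8 ≡ 2 (mod 73)
50^16 ≡ 4 (mod 73)
50^32 ≡ 16 (mod 73)
50^36 = 50^(32+4) ≡ 1 (mod 73).
Result is 1, so (196/73) = 1.

1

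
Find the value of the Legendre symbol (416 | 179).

First reduce: 416 ≡ 58 (mod 179).
Pull out 2: since 179 ≡ 3 (mod 8), (2/179) = -1.
Reciprocity: 29 ≡ 1 and 179 ≡ 3 (mod 4), so (29/179) = +(179/29).
Reduce top mod 29: now compute (5/29).
Reciprocity: 5 ≡ 1 and 29 ≡ 1 (mod 4), so (5/29) = +(29/5).
Reduce top mod 5: now compute (4/5).
Pull out 2^2: since 5 ≡ 5 (mod 8), (2/5) = -1, so (2/5)^2 = +1.
Reached (1/5) = 1. Collecting the sign flips along the way, the symbol is -1.

-1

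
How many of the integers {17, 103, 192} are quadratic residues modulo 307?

(17/307) = +1 → QR.
(103/307) = +1 → QR.
(192/307) = -1 → non-residue.
Total quadratic residues among the 3: 2.

2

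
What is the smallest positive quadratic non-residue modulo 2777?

(2/2777) = +1, so 2 is a residue.
(3/2777) = −1, so 3 is the smallest positive non-residue mod 2777.

3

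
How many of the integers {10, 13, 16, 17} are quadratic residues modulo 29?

2

(10/29) = -1 → non-residue.
(13/29) = +1 → QR.
(16/29) = +1 → QR.
(17/29) = -1 → non-residue.
Total quadratic residues among the 4: 2.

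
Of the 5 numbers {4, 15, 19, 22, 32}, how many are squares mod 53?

2

(4/53) = +1 → QR.
(15/53) = +1 → QR.
(19/53) = -1 → non-residue.
(22/53) = -1 → non-residue.
(32/53) = -1 → non-residue.
Total quadratic residues among the 5: 2.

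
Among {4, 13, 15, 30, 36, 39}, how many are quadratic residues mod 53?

(4/53) = +1 → QR.
(13/53) = +1 → QR.
(15/53) = +1 → QR.
(30/53) = -1 → non-residue.
(36/53) = +1 → QR.
(39/53) = -1 → non-residue.
Total quadratic residues among the 6: 4.

4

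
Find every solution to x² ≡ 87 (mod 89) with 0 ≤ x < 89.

40, 49

89 ≡ 1 (mod 4), so we find a root by search.
Trying successive values, 40² = 1600 ≡ 87 (mod 89). The other root is 89 − 40 = 49.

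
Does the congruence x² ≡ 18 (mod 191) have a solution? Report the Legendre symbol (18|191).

Euler's criterion: (18/191) ≡ 18^95 (mod 191).
18^2 ≡ 133 (mod 191)
18^4 ≡ 117 (mod 191)
18^8 ≡ 128 (mod 191)
18^16 ≡ 149 (mod 191)
18^32 ≡ 45 (mod 191)
18^64 ≡ 115 (mod 191)
18^95 = 18^(64+16+8+4+2+1) ≡ 1 (mod 191).
Result is 1, so (18/191) = 1.

1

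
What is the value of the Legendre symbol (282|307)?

Euler's criterion: (282/307) ≡ 282^153 (mod 307).
282^2 ≡ 11 (mod 307)
282^4 ≡ 121 (mod 307)
282^8 ≡ 212 (mod 307)
282^16 ≡ 122 (mod 307)
282^32 ≡ 148 (mod 307)
282^64 ≡ 107 (mod 307)
282^128 ≡ 90 (mod 307)
282^153 = 282^(128+16+8+1) ≡ 306 (mod 307).
Result is 306 ≡ −1, so (282/307) = −1.

-1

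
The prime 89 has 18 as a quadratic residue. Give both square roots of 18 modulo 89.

14, 75

89 ≡ 1 (mod 4), so we find a root by search.
Trying successive values, 14² = 196 ≡ 18 (mod 89). The other root is 89 − 14 = 75.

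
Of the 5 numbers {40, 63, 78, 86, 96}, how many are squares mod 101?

(40/101) = -1 → non-residue.
(63/101) = -1 → non-residue.
(78/101) = +1 → QR.
(86/101) = -1 → non-residue.
(96/101) = +1 → QR.
Total quadratic residues among the 5: 2.

2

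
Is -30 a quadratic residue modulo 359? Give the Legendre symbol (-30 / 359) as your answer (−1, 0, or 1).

Euler's criterion: (-30/359) ≡ 329^179 (mod 359).
329^2 ≡ 182 (mod 359)
329^4 ≡ 96 (mod 359)
329^8 ≡ 241 (mod 359)
329^16 ≡ 282 (mod 359)
329^32 ≡ 185 (mod 359)
329^64 ≡ 120 (mod 359)
329^128 ≡ 40 (mod 359)
329^179 = 329^(128+32+16+2+1) ≡ 358 (mod 359).
Result is 358 ≡ −1, so (-30/359) = −1.

-1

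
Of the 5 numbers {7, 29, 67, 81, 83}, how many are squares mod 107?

(7/107) = -1 → non-residue.
(29/107) = +1 → QR.
(67/107) = -1 → non-residue.
(81/107) = +1 → QR.
(83/107) = +1 → QR.
Total quadratic residues among the 5: 3.

3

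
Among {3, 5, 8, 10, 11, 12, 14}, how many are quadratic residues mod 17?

(3/17) = -1 → non-residue.
(5/17) = -1 → non-residue.
(8/17) = +1 → QR.
(10/17) = -1 → non-residue.
(11/17) = -1 → non-residue.
(12/17) = -1 → non-residue.
(14/17) = -1 → non-residue.
Total quadratic residues among the 7: 1.

1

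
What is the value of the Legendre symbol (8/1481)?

Pull out 2^3: since 1481 ≡ 1 (mod 8), (2/1481) = +1, so (2/1481)^3 = +1.
Reached (1/1481) = 1. Collecting the sign flips along the way, the symbol is +1.

1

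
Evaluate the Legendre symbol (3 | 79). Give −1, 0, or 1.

Euler's criterion: (3/79) ≡ 3^39 (mod 79).
3^2 ≡ 9 (mod 79)
3^4 ≡ 2 (mod 79)
3^8 ≡ 4 (mod 79)
3^16 ≡ 16 (mod 79)
3^32 ≡ 19 (mod 79)
3^39 = 3^(32+4+2+1) ≡ 78 (mod 79).
Result is 78 ≡ −1, so (3/79) = −1.

-1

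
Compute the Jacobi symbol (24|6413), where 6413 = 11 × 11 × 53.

Pull out 2^3: since 6413 ≡ 5 (mod 8), (2/6413) = -1, so (2/6413)^3 = -1.
Reciprocity: 3 ≡ 3 and 6413 ≡ 1 (mod 4), so (3/6413) = +(6413/3).
Reduce top mod 3: now compute (2/3).
Pull out 2: since 3 ≡ 3 (mod 8), (2/3) = -1.
Reached (1/3) = 1. Collecting the sign flips along the way, the symbol is +1.

1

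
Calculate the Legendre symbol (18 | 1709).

-1

Pull out 2: since 1709 ≡ 5 (mod 8), (2/1709) = -1.
Reciprocity: 9 ≡ 1 and 1709 ≡ 1 (mod 4), so (9/1709) = +(1709/9).
Reduce top mod 9: now compute (8/9).
Pull out 2^3: since 9 ≡ 1 (mod 8), (2/9) = +1, so (2/9)^3 = +1.
Reached (1/9) = 1. Collecting the sign flips along the way, the symbol is -1.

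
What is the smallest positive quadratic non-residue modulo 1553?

3

(2/1553) = +1, so 2 is a residue.
(3/1553) = −1, so 3 is the smallest positive non-residue mod 1553.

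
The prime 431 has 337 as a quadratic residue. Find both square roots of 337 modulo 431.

Since 431 ≡ 3 (mod 4), a square root of 337 is 337^((431+1)/4) = 337^108 mod 431.
Repeated squaring: 337^2≡216, 337^4≡108, 337^8≡27, 337^16≡298, 337^32≡18, 337^64≡324 (mod 431).
337^108 = 337^(64+32+8+4) ≡ 145 (mod 431).
Check: 145² = 21025 ≡ 337 (mod 431). The two roots are 145 and 286.

145, 286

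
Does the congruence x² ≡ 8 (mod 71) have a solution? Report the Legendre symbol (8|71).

1

Pull out 2^3: since 71 ≡ 7 (mod 8), (2/71) = +1, so (2/71)^3 = +1.
Reached (1/71) = 1. Collecting the sign flips along the way, the symbol is +1.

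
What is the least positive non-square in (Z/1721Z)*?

(2/1721) = +1, so 2 is a residue.
(3/1721) = −1, so 3 is the smallest positive non-residue mod 1721.

3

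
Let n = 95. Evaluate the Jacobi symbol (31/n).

-1

Reciprocity: 31 ≡ 3 and 95 ≡ 3 (mod 4), so (31/95) = −(95/31).
Reduce top mod 31: now compute (2/31).
Pull out 2: since 31 ≡ 7 (mod 8), (2/31) = +1.
Reached (1/31) = 1. Collecting the sign flips along the way, the symbol is -1.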